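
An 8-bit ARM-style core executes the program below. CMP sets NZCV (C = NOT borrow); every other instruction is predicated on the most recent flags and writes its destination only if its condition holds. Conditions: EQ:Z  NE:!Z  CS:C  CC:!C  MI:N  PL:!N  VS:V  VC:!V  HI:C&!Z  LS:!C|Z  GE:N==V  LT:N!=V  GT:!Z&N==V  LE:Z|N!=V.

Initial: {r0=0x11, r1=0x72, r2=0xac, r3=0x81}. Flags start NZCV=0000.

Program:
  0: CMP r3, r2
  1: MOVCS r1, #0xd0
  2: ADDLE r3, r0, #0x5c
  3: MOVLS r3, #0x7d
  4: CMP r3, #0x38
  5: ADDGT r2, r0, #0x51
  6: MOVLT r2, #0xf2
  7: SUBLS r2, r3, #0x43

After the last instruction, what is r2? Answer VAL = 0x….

VAL = 0x62

0: ✓ CMP  NZCV=1000
1: · MOVCS
2: ✓ ADDLE  r3←0x6d
3: ✓ MOVLS  r3←0x7d
4: ✓ CMP  NZCV=0010
5: ✓ ADDGT  r2←0x62
6: · MOVLT
7: · SUBLS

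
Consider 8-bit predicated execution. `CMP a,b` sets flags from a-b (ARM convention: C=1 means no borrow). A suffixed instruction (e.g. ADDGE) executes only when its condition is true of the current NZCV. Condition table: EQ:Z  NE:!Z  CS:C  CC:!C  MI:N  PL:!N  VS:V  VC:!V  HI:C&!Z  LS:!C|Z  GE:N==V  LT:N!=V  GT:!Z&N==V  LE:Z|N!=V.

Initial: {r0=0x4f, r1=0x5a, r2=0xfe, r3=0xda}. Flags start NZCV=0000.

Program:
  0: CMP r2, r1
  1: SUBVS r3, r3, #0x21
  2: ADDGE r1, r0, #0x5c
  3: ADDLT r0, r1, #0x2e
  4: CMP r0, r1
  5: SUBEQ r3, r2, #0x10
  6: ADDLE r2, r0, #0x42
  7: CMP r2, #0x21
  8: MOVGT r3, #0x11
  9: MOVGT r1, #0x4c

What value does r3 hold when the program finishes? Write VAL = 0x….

0: ✓ CMP  NZCV=1010
1: · SUBVS
2: · ADDGE
3: ✓ ADDLT  r0←0x88
4: ✓ CMP  NZCV=0011
5: · SUBEQ
6: ✓ ADDLE  r2←0xca
7: ✓ CMP  NZCV=1010
8: · MOVGT
9: · MOVGT

VAL = 0xda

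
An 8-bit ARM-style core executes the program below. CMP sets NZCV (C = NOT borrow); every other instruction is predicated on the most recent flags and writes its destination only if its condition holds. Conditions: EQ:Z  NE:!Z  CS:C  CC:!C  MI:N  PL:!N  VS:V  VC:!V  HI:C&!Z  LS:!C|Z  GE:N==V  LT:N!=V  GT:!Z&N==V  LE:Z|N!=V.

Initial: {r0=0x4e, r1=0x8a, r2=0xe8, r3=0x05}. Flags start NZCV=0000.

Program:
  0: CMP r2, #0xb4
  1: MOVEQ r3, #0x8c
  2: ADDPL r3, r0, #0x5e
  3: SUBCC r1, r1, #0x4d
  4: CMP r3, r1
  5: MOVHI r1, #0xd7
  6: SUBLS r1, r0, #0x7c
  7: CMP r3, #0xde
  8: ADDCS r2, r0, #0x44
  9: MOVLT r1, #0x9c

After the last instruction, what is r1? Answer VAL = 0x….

0: ✓ CMP  NZCV=0010
1: · MOVEQ
2: ✓ ADDPL  r3←0xac
3: · SUBCC
4: ✓ CMP  NZCV=0010
5: ✓ MOVHI  r1←0xd7
6: · SUBLS
7: ✓ CMP  NZCV=1000
8: · ADDCS
9: ✓ MOVLT  r1←0x9c

VAL = 0x9c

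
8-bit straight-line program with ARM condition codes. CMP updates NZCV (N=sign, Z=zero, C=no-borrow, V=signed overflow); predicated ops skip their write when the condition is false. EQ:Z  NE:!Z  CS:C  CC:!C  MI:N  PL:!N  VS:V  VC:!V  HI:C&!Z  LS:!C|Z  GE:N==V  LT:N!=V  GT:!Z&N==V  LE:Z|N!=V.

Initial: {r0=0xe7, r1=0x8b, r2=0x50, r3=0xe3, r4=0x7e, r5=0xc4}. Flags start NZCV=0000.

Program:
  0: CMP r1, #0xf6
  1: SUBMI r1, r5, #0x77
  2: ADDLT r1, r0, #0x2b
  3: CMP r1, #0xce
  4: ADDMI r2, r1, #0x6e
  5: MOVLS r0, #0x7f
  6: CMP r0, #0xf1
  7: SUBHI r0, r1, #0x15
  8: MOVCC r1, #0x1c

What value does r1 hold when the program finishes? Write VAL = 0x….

VAL = 0x1c

[0] flags=1000 → (cmp)
[1] flags=1000 MI?T → r1=0x4d
[2] flags=1000 LT?T → r1=0x12
[3] flags=0000 → (cmp)
[4] flags=0000 MI?F → skip
[5] flags=0000 LS?T → r0=0x7f
[6] flags=1001 → (cmp)
[7] flags=1001 HI?F → skip
[8] flags=1001 CC?T → r1=0x1c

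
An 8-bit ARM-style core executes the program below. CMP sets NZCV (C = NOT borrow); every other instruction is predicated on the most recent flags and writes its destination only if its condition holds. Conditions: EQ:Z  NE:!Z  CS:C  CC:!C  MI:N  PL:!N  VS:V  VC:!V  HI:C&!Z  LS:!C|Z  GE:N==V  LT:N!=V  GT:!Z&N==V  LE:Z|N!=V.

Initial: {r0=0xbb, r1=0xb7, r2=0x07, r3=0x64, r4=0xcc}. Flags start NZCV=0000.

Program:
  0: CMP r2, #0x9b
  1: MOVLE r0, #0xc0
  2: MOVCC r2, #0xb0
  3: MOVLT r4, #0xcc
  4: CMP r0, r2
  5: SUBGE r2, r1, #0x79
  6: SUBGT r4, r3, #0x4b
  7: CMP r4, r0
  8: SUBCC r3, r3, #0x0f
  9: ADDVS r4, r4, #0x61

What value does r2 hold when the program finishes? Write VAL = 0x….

0: ✓ CMP  NZCV=0000
1: · MOVLE
2: ✓ MOVCC  r2←0xb0
3: · MOVLT
4: ✓ CMP  NZCV=0010
5: ✓ SUBGE  r2←0x3e
6: ✓ SUBGT  r4←0x19
7: ✓ CMP  NZCV=0000
8: ✓ SUBCC  r3←0x55
9: · ADDVS

VAL = 0x3e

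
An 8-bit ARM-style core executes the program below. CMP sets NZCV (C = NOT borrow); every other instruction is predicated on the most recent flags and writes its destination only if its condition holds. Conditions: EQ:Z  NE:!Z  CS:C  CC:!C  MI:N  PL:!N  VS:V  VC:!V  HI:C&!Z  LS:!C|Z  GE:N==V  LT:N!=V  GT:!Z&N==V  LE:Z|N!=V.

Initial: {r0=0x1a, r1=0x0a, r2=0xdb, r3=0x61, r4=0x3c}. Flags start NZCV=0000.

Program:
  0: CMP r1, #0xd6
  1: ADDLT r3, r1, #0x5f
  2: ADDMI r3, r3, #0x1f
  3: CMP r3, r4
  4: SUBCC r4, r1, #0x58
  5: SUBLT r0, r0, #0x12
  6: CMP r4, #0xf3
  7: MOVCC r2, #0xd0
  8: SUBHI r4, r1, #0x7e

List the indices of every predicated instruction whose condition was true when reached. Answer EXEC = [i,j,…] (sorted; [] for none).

[0] flags=0000 → (cmp)
[1] flags=0000 LT?F → skip
[2] flags=0000 MI?F → skip
[3] flags=0010 → (cmp)
[4] flags=0010 CC?F → skip
[5] flags=0010 LT?F → skip
[6] flags=0000 → (cmp)
[7] flags=0000 CC?T → r2=0xd0
[8] flags=0000 HI?F → skip

EXEC = [7]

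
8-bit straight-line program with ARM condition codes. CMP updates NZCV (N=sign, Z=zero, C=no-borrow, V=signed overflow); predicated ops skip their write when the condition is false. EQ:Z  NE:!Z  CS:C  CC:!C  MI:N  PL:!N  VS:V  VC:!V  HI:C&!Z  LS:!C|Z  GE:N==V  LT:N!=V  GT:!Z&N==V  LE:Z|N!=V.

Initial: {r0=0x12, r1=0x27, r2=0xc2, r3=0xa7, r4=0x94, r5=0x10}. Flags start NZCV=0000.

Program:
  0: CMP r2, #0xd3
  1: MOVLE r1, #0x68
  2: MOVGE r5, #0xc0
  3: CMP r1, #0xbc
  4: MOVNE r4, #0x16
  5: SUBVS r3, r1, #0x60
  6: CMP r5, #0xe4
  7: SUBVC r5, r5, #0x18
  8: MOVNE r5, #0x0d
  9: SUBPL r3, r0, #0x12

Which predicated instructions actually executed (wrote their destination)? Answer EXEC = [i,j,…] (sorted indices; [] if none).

EXEC = [1,4,5,7,8,9]

[0] flags=1000 → (cmp)
[1] flags=1000 LE?T → r1=0x68
[2] flags=1000 GE?F → skip
[3] flags=1001 → (cmp)
[4] flags=1001 NE?T → r4=0x16
[5] flags=1001 VS?T → r3=0x08
[6] flags=0000 → (cmp)
[7] flags=0000 VC?T → r5=0xf8
[8] flags=0000 NE?T → r5=0x0d
[9] flags=0000 PL?T → r3=0x00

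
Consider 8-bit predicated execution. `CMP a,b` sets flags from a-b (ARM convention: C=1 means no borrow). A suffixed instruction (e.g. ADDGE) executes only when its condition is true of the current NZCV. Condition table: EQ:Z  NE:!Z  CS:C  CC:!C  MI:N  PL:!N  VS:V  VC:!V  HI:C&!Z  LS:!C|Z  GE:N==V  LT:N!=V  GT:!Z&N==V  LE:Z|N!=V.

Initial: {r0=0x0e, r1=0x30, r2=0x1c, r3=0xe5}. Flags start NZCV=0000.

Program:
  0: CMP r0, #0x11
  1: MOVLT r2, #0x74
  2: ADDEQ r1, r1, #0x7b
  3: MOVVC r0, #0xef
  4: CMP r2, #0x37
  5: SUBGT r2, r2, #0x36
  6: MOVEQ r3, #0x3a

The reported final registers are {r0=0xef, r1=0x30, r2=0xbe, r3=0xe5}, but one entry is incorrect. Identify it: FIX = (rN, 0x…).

FIX = (r2, 0x3e)

0: ✓ CMP  NZCV=1000
1: ✓ MOVLT  r2←0x74
2: · ADDEQ
3: ✓ MOVVC  r0←0xef
4: ✓ CMP  NZCV=0010
5: ✓ SUBGT  r2←0x3e
6: · MOVEQ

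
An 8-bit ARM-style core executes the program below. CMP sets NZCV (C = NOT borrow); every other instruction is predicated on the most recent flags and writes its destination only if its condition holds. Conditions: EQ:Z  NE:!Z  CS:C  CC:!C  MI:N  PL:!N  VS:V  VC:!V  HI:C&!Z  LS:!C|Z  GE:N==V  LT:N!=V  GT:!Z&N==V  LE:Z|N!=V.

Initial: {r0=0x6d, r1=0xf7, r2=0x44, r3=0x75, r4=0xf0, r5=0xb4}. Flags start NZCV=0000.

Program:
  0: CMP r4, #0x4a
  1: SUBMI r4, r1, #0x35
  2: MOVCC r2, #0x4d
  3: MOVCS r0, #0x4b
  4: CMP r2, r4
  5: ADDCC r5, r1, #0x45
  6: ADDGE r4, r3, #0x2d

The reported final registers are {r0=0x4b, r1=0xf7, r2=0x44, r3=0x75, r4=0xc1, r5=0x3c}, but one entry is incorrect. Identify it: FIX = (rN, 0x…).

[0] flags=1010 → (cmp)
[1] flags=1010 MI?T → r4=0xc2
[2] flags=1010 CC?F → skip
[3] flags=1010 CS?T → r0=0x4b
[4] flags=1001 → (cmp)
[5] flags=1001 CC?T → r5=0x3c
[6] flags=1001 GE?T → r4=0xa2

FIX = (r4, 0xa2)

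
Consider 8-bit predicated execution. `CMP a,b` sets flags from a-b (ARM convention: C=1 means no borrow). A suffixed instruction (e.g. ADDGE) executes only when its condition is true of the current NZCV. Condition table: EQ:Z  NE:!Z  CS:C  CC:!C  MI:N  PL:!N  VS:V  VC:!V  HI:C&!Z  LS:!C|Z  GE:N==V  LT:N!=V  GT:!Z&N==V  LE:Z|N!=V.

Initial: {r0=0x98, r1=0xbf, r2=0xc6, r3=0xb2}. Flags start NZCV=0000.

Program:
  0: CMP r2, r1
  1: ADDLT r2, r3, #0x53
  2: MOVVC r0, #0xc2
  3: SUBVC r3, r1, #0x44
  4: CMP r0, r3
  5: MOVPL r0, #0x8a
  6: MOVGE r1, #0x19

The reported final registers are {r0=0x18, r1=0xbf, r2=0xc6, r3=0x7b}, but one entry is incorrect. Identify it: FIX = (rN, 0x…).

FIX = (r0, 0x8a)

0: ✓ CMP  NZCV=0010
1: · ADDLT
2: ✓ MOVVC  r0←0xc2
3: ✓ SUBVC  r3←0x7b
4: ✓ CMP  NZCV=0011
5: ✓ MOVPL  r0←0x8a
6: · MOVGE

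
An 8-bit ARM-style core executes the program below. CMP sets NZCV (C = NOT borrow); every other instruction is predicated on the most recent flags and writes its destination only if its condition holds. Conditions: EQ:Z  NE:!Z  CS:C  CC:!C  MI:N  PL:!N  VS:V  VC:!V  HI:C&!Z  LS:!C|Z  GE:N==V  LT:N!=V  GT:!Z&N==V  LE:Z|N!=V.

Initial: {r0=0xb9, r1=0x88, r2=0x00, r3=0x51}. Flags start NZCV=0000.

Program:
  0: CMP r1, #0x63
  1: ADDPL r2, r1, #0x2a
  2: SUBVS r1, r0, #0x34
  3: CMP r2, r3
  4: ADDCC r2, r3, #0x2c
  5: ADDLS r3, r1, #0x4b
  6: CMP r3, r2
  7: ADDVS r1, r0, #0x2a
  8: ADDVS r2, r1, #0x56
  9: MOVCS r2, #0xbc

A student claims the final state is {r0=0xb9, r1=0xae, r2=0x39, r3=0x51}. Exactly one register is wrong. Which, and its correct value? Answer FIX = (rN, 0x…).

FIX = (r1, 0xe3)

0: ✓ CMP  NZCV=0011
1: ✓ ADDPL  r2←0xb2
2: ✓ SUBVS  r1←0x85
3: ✓ CMP  NZCV=0011
4: · ADDCC
5: · ADDLS
6: ✓ CMP  NZCV=1001
7: ✓ ADDVS  r1←0xe3
8: ✓ ADDVS  r2←0x39
9: · MOVCS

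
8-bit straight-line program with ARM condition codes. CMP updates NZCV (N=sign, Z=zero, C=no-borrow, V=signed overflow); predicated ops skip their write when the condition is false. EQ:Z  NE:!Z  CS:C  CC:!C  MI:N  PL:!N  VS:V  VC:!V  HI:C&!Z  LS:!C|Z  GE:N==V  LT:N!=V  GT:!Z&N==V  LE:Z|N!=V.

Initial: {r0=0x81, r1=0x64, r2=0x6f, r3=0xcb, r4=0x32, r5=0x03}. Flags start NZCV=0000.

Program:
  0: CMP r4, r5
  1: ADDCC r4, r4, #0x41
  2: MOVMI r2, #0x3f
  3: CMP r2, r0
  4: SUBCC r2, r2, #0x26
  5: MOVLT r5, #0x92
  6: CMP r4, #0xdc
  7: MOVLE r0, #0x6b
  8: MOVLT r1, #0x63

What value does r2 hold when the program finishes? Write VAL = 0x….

[0] flags=0010 → (cmp)
[1] flags=0010 CC?F → skip
[2] flags=0010 MI?F → skip
[3] flags=1001 → (cmp)
[4] flags=1001 CC?T → r2=0x49
[5] flags=1001 LT?F → skip
[6] flags=0000 → (cmp)
[7] flags=0000 LE?F → skip
[8] flags=0000 LT?F → skip

VAL = 0x49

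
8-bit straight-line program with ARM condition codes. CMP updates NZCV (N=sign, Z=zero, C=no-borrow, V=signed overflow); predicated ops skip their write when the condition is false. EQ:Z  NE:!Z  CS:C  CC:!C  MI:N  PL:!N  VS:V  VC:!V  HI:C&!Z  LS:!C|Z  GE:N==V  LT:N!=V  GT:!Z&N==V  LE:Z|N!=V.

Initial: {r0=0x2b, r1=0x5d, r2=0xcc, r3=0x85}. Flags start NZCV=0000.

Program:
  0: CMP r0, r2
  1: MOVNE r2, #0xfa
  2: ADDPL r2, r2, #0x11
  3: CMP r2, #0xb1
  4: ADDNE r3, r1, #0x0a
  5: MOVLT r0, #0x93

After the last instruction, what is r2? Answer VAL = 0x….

[0] flags=0000 → (cmp)
[1] flags=0000 NE?T → r2=0xfa
[2] flags=0000 PL?T → r2=0x0b
[3] flags=0000 → (cmp)
[4] flags=0000 NE?T → r3=0x67
[5] flags=0000 LT?F → skip

VAL = 0x0b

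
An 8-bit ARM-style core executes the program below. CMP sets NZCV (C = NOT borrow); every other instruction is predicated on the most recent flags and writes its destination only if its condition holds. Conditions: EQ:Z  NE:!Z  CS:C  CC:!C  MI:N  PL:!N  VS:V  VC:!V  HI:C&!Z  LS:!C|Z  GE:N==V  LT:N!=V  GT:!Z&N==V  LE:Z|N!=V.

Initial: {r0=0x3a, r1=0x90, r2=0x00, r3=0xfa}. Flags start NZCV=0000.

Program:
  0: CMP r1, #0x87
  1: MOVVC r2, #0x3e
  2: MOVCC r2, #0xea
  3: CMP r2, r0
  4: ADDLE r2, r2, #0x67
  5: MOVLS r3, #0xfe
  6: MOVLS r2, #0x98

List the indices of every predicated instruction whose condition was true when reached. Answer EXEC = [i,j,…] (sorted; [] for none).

EXEC = [1]

[0] flags=0010 → (cmp)
[1] flags=0010 VC?T → r2=0x3e
[2] flags=0010 CC?F → skip
[3] flags=0010 → (cmp)
[4] flags=0010 LE?F → skip
[5] flags=0010 LS?F → skip
[6] flags=0010 LS?F → skip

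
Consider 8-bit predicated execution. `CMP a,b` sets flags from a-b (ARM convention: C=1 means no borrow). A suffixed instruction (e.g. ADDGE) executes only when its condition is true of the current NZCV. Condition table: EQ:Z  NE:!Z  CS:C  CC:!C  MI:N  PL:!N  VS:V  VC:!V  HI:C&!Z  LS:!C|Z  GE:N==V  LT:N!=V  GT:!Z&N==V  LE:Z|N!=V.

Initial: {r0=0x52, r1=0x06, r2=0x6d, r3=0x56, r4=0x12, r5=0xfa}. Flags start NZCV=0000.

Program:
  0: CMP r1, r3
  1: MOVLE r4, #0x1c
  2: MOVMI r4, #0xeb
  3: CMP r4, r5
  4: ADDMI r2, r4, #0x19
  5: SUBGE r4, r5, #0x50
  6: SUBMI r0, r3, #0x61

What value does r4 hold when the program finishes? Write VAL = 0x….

VAL = 0xeb

[0] flags=1000 → (cmp)
[1] flags=1000 LE?T → r4=0x1c
[2] flags=1000 MI?T → r4=0xeb
[3] flags=1000 → (cmp)
[4] flags=1000 MI?T → r2=0x04
[5] flags=1000 GE?F → skip
[6] flags=1000 MI?T → r0=0xf5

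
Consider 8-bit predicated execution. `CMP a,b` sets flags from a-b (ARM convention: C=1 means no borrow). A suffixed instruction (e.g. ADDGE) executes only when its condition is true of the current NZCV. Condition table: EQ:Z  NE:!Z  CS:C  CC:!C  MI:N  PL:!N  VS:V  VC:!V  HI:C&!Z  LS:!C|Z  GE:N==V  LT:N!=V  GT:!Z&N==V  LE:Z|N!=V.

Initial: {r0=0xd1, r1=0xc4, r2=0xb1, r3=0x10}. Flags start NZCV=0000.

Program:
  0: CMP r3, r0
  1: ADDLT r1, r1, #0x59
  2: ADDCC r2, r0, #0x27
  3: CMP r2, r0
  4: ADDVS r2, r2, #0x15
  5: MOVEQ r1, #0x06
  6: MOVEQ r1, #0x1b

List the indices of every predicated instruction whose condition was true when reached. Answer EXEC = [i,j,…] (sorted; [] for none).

EXEC = [2]

0: ✓ CMP  NZCV=0000
1: · ADDLT
2: ✓ ADDCC  r2←0xf8
3: ✓ CMP  NZCV=0010
4: · ADDVS
5: · MOVEQ
6: · MOVEQ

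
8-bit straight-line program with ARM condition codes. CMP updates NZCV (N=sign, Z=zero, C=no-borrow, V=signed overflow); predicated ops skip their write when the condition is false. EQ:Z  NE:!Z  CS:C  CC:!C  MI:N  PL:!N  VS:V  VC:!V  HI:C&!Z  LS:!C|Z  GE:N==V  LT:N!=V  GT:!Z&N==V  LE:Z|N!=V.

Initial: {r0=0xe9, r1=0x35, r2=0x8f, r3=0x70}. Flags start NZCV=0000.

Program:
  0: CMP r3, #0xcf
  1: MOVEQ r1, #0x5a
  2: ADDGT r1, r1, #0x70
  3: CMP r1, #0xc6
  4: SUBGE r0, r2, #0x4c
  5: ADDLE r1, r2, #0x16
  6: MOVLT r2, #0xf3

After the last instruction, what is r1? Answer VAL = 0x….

VAL = 0xa5

0: ✓ CMP  NZCV=1001
1: · MOVEQ
2: ✓ ADDGT  r1←0xa5
3: ✓ CMP  NZCV=1000
4: · SUBGE
5: ✓ ADDLE  r1←0xa5
6: ✓ MOVLT  r2←0xf3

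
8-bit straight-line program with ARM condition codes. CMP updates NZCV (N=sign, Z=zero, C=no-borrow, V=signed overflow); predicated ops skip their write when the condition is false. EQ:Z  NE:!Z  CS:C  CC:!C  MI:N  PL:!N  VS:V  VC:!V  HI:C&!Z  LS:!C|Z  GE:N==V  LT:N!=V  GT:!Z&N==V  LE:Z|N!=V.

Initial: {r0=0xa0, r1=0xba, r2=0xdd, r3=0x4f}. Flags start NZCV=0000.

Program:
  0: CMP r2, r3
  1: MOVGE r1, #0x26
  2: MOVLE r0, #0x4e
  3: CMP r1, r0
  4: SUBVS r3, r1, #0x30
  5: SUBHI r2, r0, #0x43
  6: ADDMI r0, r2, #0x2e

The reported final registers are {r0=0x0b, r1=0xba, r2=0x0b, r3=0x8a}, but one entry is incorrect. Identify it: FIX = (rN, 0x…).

FIX = (r0, 0x4e)

[0] flags=1010 → (cmp)
[1] flags=1010 GE?F → skip
[2] flags=1010 LE?T → r0=0x4e
[3] flags=0011 → (cmp)
[4] flags=0011 VS?T → r3=0x8a
[5] flags=0011 HI?T → r2=0x0b
[6] flags=0011 MI?F → skip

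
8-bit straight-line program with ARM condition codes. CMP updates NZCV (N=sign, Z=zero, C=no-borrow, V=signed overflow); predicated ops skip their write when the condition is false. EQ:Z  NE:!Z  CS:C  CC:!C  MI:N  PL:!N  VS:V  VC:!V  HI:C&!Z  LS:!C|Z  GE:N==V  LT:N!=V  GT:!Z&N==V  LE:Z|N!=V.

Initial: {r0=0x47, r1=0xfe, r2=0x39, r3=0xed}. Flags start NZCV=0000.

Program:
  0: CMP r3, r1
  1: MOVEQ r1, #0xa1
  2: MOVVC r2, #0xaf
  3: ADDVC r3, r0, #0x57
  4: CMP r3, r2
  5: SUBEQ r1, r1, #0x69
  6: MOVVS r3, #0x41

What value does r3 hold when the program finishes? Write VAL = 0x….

0: ✓ CMP  NZCV=1000
1: · MOVEQ
2: ✓ MOVVC  r2←0xaf
3: ✓ ADDVC  r3←0x9e
4: ✓ CMP  NZCV=1000
5: · SUBEQ
6: · MOVVS

VAL = 0x9e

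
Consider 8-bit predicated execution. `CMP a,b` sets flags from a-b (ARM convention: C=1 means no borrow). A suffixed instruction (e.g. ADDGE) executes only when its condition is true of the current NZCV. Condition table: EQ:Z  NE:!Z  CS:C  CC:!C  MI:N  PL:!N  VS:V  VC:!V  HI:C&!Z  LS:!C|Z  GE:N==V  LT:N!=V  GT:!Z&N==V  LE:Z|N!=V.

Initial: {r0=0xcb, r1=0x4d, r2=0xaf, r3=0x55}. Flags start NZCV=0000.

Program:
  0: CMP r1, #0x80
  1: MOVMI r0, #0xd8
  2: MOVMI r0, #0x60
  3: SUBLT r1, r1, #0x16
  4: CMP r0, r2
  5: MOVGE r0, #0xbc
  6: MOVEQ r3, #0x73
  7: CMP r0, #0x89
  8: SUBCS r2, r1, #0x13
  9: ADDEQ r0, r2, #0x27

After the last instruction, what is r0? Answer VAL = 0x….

VAL = 0xbc

0: ✓ CMP  NZCV=1001
1: ✓ MOVMI  r0←0xd8
2: ✓ MOVMI  r0←0x60
3: · SUBLT
4: ✓ CMP  NZCV=1001
5: ✓ MOVGE  r0←0xbc
6: · MOVEQ
7: ✓ CMP  NZCV=0010
8: ✓ SUBCS  r2←0x3a
9: · ADDEQ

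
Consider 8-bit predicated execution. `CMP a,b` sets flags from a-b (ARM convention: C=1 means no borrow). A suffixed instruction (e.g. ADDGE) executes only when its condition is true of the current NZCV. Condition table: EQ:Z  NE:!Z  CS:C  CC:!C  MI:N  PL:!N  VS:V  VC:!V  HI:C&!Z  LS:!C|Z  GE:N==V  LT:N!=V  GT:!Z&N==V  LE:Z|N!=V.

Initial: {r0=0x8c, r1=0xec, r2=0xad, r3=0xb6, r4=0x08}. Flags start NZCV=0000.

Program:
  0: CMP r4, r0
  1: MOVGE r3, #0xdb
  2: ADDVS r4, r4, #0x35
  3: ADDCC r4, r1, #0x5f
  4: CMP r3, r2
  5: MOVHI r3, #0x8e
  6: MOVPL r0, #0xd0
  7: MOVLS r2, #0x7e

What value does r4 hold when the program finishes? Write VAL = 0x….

[0] flags=0000 → (cmp)
[1] flags=0000 GE?T → r3=0xdb
[2] flags=0000 VS?F → skip
[3] flags=0000 CC?T → r4=0x4b
[4] flags=0010 → (cmp)
[5] flags=0010 HI?T → r3=0x8e
[6] flags=0010 PL?T → r0=0xd0
[7] flags=0010 LS?F → skip

VAL = 0x4b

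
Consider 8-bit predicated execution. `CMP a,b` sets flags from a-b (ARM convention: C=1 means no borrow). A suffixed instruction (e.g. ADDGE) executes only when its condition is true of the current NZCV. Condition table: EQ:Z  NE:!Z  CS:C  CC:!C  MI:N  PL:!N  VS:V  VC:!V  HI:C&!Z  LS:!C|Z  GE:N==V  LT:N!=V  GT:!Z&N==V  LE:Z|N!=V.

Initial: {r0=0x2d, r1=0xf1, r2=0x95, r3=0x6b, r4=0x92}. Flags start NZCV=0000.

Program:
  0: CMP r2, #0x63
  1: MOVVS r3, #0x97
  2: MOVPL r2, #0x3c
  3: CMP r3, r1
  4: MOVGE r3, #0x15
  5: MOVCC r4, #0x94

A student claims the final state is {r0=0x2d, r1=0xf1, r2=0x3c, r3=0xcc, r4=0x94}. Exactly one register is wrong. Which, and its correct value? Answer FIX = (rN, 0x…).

FIX = (r3, 0x97)

0: ✓ CMP  NZCV=0011
1: ✓ MOVVS  r3←0x97
2: ✓ MOVPL  r2←0x3c
3: ✓ CMP  NZCV=1000
4: · MOVGE
5: ✓ MOVCC  r4←0x94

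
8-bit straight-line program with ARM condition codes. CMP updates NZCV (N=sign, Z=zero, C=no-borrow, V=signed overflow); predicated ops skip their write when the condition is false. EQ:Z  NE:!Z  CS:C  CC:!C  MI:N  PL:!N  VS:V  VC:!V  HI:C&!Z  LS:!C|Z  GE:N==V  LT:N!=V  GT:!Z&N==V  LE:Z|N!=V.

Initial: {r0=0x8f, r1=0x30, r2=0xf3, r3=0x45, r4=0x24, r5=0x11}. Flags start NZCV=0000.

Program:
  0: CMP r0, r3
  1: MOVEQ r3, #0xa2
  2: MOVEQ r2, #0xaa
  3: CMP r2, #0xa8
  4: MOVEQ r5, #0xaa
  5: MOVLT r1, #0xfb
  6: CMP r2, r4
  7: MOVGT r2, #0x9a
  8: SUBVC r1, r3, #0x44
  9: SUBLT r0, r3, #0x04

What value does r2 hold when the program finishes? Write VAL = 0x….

0: ✓ CMP  NZCV=0011
1: · MOVEQ
2: · MOVEQ
3: ✓ CMP  NZCV=0010
4: · MOVEQ
5: · MOVLT
6: ✓ CMP  NZCV=1010
7: · MOVGT
8: ✓ SUBVC  r1←0x01
9: ✓ SUBLT  r0←0x41

VAL = 0xf3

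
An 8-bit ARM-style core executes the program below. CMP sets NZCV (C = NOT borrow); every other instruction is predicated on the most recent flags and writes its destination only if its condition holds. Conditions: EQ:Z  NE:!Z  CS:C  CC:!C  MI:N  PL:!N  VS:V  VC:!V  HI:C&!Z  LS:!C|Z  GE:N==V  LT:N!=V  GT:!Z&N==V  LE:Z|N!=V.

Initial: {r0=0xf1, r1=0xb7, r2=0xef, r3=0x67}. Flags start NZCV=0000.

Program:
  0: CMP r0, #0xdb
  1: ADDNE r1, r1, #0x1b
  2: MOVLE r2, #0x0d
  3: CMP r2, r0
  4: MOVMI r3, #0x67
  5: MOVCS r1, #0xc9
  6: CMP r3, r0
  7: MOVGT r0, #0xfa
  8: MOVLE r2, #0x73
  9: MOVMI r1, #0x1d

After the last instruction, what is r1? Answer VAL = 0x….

0: ✓ CMP  NZCV=0010
1: ✓ ADDNE  r1←0xd2
2: · MOVLE
3: ✓ CMP  NZCV=1000
4: ✓ MOVMI  r3←0x67
5: · MOVCS
6: ✓ CMP  NZCV=0000
7: ✓ MOVGT  r0←0xfa
8: · MOVLE
9: · MOVMI

VAL = 0xd2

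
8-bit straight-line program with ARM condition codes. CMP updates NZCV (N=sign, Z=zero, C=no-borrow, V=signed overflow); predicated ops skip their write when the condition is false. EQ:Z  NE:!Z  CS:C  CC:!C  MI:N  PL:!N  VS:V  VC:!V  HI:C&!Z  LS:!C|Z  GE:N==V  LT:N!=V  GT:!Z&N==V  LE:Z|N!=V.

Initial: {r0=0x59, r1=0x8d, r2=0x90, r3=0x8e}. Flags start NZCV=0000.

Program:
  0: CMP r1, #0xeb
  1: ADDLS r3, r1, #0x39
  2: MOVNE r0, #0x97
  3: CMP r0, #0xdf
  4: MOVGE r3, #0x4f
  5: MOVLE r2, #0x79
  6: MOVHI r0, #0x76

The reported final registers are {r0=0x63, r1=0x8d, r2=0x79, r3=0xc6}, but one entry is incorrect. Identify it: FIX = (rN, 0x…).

FIX = (r0, 0x97)

[0] flags=1000 → (cmp)
[1] flags=1000 LS?T → r3=0xc6
[2] flags=1000 NE?T → r0=0x97
[3] flags=1000 → (cmp)
[4] flags=1000 GE?F → skip
[5] flags=1000 LE?T → r2=0x79
[6] flags=1000 HI?F → skip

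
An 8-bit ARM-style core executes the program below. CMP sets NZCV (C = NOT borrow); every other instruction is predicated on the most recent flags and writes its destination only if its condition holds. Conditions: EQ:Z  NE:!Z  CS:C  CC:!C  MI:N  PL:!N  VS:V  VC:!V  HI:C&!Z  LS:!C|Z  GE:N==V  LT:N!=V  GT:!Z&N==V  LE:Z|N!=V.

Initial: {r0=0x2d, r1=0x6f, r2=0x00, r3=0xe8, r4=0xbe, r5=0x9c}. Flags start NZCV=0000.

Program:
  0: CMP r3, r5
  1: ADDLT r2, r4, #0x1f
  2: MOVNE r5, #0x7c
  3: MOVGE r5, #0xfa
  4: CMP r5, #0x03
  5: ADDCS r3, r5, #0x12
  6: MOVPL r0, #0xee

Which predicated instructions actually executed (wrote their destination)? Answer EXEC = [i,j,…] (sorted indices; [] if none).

[0] flags=0010 → (cmp)
[1] flags=0010 LT?F → skip
[2] flags=0010 NE?T → r5=0x7c
[3] flags=0010 GE?T → r5=0xfa
[4] flags=1010 → (cmp)
[5] flags=1010 CS?T → r3=0x0c
[6] flags=1010 PL?F → skip

EXEC = [2,3,5]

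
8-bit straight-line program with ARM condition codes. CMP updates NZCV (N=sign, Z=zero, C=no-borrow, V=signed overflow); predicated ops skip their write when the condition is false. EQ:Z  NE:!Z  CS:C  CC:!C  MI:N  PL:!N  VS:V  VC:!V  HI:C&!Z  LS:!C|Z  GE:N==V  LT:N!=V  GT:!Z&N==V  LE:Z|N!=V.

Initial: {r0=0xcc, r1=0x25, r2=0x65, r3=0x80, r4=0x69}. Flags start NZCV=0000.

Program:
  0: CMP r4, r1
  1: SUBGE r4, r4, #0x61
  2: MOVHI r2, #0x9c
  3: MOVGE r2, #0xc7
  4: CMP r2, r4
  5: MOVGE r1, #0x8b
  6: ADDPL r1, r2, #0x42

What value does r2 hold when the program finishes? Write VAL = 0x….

VAL = 0xc7

[0] flags=0010 → (cmp)
[1] flags=0010 GE?T → r4=0x08
[2] flags=0010 HI?T → r2=0x9c
[3] flags=0010 GE?T → r2=0xc7
[4] flags=1010 → (cmp)
[5] flags=1010 GE?F → skip
[6] flags=1010 PL?F → skip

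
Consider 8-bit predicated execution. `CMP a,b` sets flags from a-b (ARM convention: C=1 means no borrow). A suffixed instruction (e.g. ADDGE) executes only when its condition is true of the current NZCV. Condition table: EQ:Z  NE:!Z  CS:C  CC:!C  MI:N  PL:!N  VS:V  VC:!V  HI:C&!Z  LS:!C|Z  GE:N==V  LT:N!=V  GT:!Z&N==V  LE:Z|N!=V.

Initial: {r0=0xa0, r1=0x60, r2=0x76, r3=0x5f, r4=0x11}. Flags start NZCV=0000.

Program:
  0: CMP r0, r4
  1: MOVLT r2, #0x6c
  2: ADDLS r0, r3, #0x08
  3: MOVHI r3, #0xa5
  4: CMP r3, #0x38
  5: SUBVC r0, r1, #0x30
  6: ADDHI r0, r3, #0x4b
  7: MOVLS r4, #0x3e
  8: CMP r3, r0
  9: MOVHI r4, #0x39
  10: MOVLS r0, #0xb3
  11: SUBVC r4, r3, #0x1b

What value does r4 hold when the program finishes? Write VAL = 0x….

VAL = 0x8a

[0] flags=1010 → (cmp)
[1] flags=1010 LT?T → r2=0x6c
[2] flags=1010 LS?F → skip
[3] flags=1010 HI?T → r3=0xa5
[4] flags=0011 → (cmp)
[5] flags=0011 VC?F → skip
[6] flags=0011 HI?T → r0=0xf0
[7] flags=0011 LS?F → skip
[8] flags=1000 → (cmp)
[9] flags=1000 HI?F → skip
[10] flags=1000 LS?T → r0=0xb3
[11] flags=1000 VC?T → r4=0x8a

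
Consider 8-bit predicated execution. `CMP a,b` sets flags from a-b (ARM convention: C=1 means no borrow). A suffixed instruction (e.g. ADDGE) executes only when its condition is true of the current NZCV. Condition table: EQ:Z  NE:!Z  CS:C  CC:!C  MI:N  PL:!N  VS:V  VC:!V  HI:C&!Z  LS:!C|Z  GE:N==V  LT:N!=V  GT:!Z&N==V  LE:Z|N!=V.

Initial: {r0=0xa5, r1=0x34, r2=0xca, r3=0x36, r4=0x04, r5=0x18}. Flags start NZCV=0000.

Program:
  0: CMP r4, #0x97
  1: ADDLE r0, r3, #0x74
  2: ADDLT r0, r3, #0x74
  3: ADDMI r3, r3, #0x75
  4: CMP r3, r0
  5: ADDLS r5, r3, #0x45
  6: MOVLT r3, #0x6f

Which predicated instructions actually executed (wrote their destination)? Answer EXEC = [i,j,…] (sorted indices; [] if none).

EXEC = [5]

[0] flags=0000 → (cmp)
[1] flags=0000 LE?F → skip
[2] flags=0000 LT?F → skip
[3] flags=0000 MI?F → skip
[4] flags=1001 → (cmp)
[5] flags=1001 LS?T → r5=0x7b
[6] flags=1001 LT?F → skip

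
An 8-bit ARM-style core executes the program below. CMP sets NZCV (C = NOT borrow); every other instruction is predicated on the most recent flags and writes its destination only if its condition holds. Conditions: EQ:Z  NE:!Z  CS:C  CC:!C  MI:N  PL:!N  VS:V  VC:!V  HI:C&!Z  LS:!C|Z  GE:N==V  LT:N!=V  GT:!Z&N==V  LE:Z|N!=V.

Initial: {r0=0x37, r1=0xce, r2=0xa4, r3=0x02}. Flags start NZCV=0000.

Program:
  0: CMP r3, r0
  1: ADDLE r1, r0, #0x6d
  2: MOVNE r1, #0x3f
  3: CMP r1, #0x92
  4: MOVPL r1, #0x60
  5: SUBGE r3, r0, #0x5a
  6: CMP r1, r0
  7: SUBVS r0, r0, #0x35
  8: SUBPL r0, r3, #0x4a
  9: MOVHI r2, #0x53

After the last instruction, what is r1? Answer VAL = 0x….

VAL = 0x3f

[0] flags=1000 → (cmp)
[1] flags=1000 LE?T → r1=0xa4
[2] flags=1000 NE?T → r1=0x3f
[3] flags=1001 → (cmp)
[4] flags=1001 PL?F → skip
[5] flags=1001 GE?T → r3=0xdd
[6] flags=0010 → (cmp)
[7] flags=0010 VS?F → skip
[8] flags=0010 PL?T → r0=0x93
[9] flags=0010 HI?T → r2=0x53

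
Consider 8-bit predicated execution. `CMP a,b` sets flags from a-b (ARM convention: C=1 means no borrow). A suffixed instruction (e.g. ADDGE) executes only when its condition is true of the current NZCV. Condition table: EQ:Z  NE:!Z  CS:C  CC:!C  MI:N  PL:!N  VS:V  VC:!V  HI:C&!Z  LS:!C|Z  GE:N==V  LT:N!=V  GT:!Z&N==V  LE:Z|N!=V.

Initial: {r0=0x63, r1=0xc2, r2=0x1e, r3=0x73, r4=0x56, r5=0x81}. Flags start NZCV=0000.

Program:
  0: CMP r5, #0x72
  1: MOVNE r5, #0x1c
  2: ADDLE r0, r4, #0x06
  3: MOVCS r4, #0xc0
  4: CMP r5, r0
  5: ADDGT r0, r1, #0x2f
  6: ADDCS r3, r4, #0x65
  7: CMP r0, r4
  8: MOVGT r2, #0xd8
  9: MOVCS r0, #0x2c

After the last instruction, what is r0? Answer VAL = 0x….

0: ✓ CMP  NZCV=0011
1: ✓ MOVNE  r5←0x1c
2: ✓ ADDLE  r0←0x5c
3: ✓ MOVCS  r4←0xc0
4: ✓ CMP  NZCV=1000
5: · ADDGT
6: · ADDCS
7: ✓ CMP  NZCV=1001
8: ✓ MOVGT  r2←0xd8
9: · MOVCS

VAL = 0x5c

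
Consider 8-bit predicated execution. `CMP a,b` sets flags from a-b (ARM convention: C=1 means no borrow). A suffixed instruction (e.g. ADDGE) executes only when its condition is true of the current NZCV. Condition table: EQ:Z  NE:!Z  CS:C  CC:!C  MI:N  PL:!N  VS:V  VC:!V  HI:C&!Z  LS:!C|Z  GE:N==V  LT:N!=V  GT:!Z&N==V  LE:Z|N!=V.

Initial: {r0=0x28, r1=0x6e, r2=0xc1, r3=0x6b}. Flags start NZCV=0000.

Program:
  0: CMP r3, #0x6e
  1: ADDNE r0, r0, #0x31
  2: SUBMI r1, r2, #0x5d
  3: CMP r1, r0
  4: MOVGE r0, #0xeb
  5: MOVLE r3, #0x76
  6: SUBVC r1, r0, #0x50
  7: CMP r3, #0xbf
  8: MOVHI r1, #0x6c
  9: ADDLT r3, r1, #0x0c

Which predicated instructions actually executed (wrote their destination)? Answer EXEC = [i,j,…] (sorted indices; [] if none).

0: ✓ CMP  NZCV=1000
1: ✓ ADDNE  r0←0x59
2: ✓ SUBMI  r1←0x64
3: ✓ CMP  NZCV=0010
4: ✓ MOVGE  r0←0xeb
5: · MOVLE
6: ✓ SUBVC  r1←0x9b
7: ✓ CMP  NZCV=1001
8: · MOVHI
9: · ADDLT

EXEC = [1,2,4,6]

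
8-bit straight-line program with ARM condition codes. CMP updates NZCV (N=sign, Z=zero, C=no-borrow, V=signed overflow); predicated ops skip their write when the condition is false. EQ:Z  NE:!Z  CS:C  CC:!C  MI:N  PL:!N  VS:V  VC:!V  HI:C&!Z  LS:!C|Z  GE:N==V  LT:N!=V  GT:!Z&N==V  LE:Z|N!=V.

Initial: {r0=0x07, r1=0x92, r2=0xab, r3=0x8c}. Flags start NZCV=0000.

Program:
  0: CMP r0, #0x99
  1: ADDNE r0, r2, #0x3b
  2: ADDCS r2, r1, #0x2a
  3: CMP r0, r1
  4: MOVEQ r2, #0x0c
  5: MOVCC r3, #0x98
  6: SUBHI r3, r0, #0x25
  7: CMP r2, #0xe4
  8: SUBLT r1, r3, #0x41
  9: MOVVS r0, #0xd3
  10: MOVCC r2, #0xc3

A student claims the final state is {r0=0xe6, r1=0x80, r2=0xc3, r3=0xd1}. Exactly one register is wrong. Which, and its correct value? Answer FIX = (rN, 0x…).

FIX = (r3, 0xc1)

0: ✓ CMP  NZCV=0000
1: ✓ ADDNE  r0←0xe6
2: · ADDCS
3: ✓ CMP  NZCV=0010
4: · MOVEQ
5: · MOVCC
6: ✓ SUBHI  r3←0xc1
7: ✓ CMP  NZCV=1000
8: ✓ SUBLT  r1←0x80
9: · MOVVS
10: ✓ MOVCC  r2←0xc3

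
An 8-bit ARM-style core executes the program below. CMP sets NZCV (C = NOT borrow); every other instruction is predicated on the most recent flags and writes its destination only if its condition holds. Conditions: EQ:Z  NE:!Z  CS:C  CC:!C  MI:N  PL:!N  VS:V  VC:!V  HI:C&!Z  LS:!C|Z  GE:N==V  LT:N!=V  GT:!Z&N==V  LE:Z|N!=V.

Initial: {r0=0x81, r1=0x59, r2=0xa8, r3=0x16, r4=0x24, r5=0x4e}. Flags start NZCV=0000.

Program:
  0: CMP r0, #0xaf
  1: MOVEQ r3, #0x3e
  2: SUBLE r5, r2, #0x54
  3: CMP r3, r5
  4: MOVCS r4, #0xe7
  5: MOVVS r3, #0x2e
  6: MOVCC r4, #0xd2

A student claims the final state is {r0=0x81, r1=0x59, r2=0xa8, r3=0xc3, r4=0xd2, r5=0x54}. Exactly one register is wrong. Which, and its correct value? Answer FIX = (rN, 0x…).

FIX = (r3, 0x16)

[0] flags=1000 → (cmp)
[1] flags=1000 EQ?F → skip
[2] flags=1000 LE?T → r5=0x54
[3] flags=1000 → (cmp)
[4] flags=1000 CS?F → skip
[5] flags=1000 VS?F → skip
[6] flags=1000 CC?T → r4=0xd2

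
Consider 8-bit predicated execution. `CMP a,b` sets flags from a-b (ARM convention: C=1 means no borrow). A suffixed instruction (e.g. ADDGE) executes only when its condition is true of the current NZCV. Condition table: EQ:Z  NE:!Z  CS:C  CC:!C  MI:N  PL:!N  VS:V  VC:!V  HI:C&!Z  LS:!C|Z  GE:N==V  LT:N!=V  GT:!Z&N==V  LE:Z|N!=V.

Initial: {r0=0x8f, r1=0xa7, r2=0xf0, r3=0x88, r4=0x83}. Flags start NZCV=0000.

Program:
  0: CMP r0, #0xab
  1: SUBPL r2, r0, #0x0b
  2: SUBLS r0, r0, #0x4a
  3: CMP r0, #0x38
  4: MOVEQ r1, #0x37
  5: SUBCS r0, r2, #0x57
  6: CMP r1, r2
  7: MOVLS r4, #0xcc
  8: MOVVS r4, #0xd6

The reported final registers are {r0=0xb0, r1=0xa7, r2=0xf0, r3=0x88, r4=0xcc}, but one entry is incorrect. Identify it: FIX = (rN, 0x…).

0: ✓ CMP  NZCV=1000
1: · SUBPL
2: ✓ SUBLS  r0←0x45
3: ✓ CMP  NZCV=0010
4: · MOVEQ
5: ✓ SUBCS  r0←0x99
6: ✓ CMP  NZCV=1000
7: ✓ MOVLS  r4←0xcc
8: · MOVVS

FIX = (r0, 0x99)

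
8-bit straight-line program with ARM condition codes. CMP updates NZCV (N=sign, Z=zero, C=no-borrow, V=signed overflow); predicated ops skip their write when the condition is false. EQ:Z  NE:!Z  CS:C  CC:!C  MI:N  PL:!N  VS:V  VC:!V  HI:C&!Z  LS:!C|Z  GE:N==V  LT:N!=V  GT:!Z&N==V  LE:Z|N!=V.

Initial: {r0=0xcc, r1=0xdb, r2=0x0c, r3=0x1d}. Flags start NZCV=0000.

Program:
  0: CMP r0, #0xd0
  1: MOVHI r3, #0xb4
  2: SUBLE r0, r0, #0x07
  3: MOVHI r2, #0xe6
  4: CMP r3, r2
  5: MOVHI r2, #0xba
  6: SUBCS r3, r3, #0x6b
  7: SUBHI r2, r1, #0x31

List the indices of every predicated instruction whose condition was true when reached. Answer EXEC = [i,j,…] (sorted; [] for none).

EXEC = [2,5,6,7]

[0] flags=1000 → (cmp)
[1] flags=1000 HI?F → skip
[2] flags=1000 LE?T → r0=0xc5
[3] flags=1000 HI?F → skip
[4] flags=0010 → (cmp)
[5] flags=0010 HI?T → r2=0xba
[6] flags=0010 CS?T → r3=0xb2
[7] flags=0010 HI?T → r2=0xaa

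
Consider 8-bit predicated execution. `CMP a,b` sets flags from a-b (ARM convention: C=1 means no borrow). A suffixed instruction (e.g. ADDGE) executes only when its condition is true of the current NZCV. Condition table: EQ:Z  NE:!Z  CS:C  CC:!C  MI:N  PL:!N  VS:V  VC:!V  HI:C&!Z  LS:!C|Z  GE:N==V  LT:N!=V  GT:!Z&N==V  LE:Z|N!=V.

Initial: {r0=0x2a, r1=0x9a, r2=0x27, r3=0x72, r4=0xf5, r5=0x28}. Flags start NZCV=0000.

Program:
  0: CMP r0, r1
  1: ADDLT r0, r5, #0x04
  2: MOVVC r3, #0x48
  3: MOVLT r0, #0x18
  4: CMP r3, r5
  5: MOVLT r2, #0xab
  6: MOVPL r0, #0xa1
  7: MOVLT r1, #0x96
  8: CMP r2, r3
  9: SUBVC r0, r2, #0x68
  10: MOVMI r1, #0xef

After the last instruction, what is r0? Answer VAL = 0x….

0: ✓ CMP  NZCV=1001
1: · ADDLT
2: · MOVVC
3: · MOVLT
4: ✓ CMP  NZCV=0010
5: · MOVLT
6: ✓ MOVPL  r0←0xa1
7: · MOVLT
8: ✓ CMP  NZCV=1000
9: ✓ SUBVC  r0←0xbf
10: ✓ MOVMI  r1←0xef

VAL = 0xbf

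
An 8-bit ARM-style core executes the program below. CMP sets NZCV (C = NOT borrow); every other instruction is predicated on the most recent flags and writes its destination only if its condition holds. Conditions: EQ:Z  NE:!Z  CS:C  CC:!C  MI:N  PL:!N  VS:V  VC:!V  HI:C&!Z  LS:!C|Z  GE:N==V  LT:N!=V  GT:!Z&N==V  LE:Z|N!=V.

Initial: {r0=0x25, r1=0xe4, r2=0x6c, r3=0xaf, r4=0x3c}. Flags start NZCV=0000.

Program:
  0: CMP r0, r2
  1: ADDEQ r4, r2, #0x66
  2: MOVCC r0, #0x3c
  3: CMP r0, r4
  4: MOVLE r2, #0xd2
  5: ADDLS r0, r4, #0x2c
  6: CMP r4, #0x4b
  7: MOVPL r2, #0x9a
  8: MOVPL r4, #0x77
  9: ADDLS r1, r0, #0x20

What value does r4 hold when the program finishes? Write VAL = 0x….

[0] flags=1000 → (cmp)
[1] flags=1000 EQ?F → skip
[2] flags=1000 CC?T → r0=0x3c
[3] flags=0110 → (cmp)
[4] flags=0110 LE?T → r2=0xd2
[5] flags=0110 LS?T → r0=0x68
[6] flags=1000 → (cmp)
[7] flags=1000 PL?F → skip
[8] flags=1000 PL?F → skip
[9] flags=1000 LS?T → r1=0x88

VAL = 0x3c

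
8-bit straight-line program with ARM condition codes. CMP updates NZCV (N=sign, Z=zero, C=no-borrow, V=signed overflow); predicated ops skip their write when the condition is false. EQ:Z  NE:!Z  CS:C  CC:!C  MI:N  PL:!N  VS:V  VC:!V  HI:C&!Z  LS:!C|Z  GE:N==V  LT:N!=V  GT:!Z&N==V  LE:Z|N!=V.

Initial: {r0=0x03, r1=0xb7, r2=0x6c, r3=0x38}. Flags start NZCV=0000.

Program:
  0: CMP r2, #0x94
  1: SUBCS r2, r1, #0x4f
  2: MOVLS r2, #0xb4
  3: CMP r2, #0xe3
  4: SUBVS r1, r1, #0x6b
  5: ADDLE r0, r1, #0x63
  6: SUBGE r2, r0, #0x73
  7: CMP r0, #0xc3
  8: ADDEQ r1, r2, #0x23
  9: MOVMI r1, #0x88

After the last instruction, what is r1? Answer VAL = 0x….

[0] flags=1001 → (cmp)
[1] flags=1001 CS?F → skip
[2] flags=1001 LS?T → r2=0xb4
[3] flags=1000 → (cmp)
[4] flags=1000 VS?F → skip
[5] flags=1000 LE?T → r0=0x1a
[6] flags=1000 GE?F → skip
[7] flags=0000 → (cmp)
[8] flags=0000 EQ?F → skip
[9] flags=0000 MI?F → skip

VAL = 0xb7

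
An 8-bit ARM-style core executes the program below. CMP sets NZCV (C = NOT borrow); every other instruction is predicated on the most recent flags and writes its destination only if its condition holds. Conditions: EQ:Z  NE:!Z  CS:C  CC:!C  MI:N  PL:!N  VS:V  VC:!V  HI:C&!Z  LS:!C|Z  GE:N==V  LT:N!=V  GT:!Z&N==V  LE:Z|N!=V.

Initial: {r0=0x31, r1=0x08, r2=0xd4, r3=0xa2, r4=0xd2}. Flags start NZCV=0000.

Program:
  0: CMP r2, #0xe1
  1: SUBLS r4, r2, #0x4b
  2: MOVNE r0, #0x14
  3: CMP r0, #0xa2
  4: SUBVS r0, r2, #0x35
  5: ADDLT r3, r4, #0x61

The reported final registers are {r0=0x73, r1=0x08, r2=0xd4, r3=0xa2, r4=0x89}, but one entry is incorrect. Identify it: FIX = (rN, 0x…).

[0] flags=1000 → (cmp)
[1] flags=1000 LS?T → r4=0x89
[2] flags=1000 NE?T → r0=0x14
[3] flags=0000 → (cmp)
[4] flags=0000 VS?F → skip
[5] flags=0000 LT?F → skip

FIX = (r0, 0x14)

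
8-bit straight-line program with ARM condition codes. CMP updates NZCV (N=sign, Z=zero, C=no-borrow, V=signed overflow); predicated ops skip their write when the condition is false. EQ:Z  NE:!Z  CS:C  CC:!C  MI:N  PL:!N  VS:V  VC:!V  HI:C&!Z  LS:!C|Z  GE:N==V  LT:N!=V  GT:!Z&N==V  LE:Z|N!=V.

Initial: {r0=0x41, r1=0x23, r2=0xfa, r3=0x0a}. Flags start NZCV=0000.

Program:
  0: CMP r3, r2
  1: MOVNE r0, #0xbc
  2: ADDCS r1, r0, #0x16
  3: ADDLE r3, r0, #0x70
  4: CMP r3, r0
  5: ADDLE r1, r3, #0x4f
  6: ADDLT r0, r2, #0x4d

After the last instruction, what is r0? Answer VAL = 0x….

VAL = 0xbc

[0] flags=0000 → (cmp)
[1] flags=0000 NE?T → r0=0xbc
[2] flags=0000 CS?F → skip
[3] flags=0000 LE?F → skip
[4] flags=0000 → (cmp)
[5] flags=0000 LE?F → skip
[6] flags=0000 LT?F → skip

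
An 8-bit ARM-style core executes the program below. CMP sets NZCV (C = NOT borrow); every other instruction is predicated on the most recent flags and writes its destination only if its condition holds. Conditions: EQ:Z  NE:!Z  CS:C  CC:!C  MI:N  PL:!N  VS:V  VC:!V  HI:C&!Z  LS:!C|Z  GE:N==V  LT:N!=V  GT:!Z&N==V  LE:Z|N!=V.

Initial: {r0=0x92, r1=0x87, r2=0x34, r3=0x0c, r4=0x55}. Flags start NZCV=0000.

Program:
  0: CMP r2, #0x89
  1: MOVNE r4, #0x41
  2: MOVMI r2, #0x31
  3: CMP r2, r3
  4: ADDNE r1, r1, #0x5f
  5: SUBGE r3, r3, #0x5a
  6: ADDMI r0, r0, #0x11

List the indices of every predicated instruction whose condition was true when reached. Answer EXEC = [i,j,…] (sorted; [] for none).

0: ✓ CMP  NZCV=1001
1: ✓ MOVNE  r4←0x41
2: ✓ MOVMI  r2←0x31
3: ✓ CMP  NZCV=0010
4: ✓ ADDNE  r1←0xe6
5: ✓ SUBGE  r3←0xb2
6: · ADDMI

EXEC = [1,2,4,5]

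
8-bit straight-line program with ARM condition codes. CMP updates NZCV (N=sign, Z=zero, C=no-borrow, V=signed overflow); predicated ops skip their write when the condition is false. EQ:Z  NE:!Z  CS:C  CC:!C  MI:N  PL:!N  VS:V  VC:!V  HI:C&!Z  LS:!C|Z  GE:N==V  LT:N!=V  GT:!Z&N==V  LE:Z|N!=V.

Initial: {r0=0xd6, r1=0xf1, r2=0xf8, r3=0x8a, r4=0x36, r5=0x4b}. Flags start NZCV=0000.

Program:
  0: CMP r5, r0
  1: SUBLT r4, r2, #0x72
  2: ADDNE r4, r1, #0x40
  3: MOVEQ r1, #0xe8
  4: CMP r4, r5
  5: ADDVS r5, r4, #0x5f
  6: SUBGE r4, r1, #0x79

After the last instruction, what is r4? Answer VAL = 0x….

VAL = 0x31

0: ✓ CMP  NZCV=0000
1: · SUBLT
2: ✓ ADDNE  r4←0x31
3: · MOVEQ
4: ✓ CMP  NZCV=1000
5: · ADDVS
6: · SUBGE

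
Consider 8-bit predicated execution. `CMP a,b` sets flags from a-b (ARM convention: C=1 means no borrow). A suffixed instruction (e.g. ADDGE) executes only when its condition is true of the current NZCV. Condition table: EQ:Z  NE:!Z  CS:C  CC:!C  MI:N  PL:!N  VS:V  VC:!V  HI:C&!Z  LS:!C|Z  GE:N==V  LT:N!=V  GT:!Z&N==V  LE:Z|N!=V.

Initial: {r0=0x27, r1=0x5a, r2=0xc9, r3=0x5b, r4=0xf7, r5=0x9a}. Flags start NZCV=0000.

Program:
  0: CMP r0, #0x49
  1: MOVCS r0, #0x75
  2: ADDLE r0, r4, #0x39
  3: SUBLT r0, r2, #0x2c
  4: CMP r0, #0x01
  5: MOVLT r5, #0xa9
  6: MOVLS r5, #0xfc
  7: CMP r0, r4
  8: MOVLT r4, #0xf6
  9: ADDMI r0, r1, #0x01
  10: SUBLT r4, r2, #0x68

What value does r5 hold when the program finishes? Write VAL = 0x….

0: ✓ CMP  NZCV=1000
1: · MOVCS
2: ✓ ADDLE  r0←0x30
3: ✓ SUBLT  r0←0x9d
4: ✓ CMP  NZCV=1010
5: ✓ MOVLT  r5←0xa9
6: · MOVLS
7: ✓ CMP  NZCV=1000
8: ✓ MOVLT  r4←0xf6
9: ✓ ADDMI  r0←0x5b
10: ✓ SUBLT  r4←0x61

VAL = 0xa9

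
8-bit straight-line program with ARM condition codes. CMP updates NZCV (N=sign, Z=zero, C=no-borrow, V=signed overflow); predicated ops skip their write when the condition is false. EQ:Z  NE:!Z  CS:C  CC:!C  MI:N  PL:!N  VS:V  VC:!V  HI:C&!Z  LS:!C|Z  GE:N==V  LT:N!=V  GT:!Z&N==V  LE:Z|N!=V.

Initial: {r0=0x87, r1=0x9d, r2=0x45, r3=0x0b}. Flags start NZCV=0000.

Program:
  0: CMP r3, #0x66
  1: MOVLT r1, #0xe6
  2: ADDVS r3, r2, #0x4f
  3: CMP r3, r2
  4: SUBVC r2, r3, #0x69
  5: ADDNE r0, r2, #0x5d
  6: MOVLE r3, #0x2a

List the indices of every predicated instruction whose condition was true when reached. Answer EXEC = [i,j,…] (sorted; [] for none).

EXEC = [1,4,5,6]

0: ✓ CMP  NZCV=1000
1: ✓ MOVLT  r1←0xe6
2: · ADDVS
3: ✓ CMP  NZCV=1000
4: ✓ SUBVC  r2←0xa2
5: ✓ ADDNE  r0←0xff
6: ✓ MOVLE  r3←0x2a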